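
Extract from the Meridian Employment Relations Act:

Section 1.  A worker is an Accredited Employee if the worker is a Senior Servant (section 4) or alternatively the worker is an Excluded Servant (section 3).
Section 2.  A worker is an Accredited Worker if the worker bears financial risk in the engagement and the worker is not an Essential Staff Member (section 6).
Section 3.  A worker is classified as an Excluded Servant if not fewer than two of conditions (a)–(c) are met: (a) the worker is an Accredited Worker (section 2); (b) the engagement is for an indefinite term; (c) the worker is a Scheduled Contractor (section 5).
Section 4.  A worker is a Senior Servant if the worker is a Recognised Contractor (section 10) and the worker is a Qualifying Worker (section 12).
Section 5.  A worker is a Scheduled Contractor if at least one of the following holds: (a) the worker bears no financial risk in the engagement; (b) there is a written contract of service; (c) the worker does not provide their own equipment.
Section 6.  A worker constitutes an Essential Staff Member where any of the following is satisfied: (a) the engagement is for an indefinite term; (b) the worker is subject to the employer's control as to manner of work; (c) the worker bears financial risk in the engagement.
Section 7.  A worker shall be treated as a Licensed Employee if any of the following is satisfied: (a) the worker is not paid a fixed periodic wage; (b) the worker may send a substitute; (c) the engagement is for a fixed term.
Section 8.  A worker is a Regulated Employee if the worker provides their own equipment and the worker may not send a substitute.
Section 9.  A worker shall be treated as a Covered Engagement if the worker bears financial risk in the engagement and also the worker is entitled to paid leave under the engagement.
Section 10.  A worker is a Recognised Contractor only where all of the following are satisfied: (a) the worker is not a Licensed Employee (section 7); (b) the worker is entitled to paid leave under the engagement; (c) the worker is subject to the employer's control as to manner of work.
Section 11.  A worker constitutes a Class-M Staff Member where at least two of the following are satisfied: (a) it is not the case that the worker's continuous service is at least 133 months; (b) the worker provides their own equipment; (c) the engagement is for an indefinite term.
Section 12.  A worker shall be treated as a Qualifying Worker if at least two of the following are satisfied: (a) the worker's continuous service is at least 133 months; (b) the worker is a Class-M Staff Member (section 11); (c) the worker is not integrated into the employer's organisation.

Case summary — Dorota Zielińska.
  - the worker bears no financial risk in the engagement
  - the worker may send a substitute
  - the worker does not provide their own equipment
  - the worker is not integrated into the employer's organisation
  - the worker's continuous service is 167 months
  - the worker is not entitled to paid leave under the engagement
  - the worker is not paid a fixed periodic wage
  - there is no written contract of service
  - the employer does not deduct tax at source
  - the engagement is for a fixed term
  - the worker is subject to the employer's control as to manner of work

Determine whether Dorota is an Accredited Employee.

section 7 — Licensed Employee: [the worker is not paid a fixed periodic wage? yes] OR [the worker may send a substitute? yes] OR [the engagement is for a fixed term? yes] → satisfied.
section 10 — Recognised Contractor: [not a Licensed Employee (section 7)? no] AND [the worker is entitled to paid leave under the engagement? no] AND [the worker is subject to the employer's control as to manner of work? yes] → not satisfied.
section 11 — Class-M Staff Member: worker's continuous service: 167 months ≥ 133 months? yes, so negated condition no; the worker provides their own equipment? no; the engagement is for an indefinite term? no — 0 of 3 hold (need ≥2) → not satisfied.
section 12 — Qualifying Worker: worker's continuous service: 167 months ≥ 133 months? yes; Class-M Staff Member (section 11)? no; the worker is not integrated into the employer's organisation? yes — 2 of 3 hold (need ≥2) → satisfied.
section 4 — Senior Servant: [Recognised Contractor (section 10)? no] AND [Qualifying Worker (section 12)? yes] → not satisfied.
section 6 — Essential Staff Member: [the engagement is for an indefinite term? no] OR [the worker is subject to the employer's control as to manner of work? yes] OR [the worker bears financial risk in the engagement? no] → satisfied.
section 2 — Accredited Worker: [the worker bears financial risk in the engagement? no] AND [not an Essential Staff Member (section 6)? no] → not satisfied.
section 5 — Scheduled Contractor: [the worker bears no financial risk in the engagement? yes] OR [there is a written contract of service? no] OR [the worker does not provide their own equipment? yes] → satisfied.
section 3 — Excluded Servant: Accredited Worker (section 2)? no; the engagement is for an indefinite term? no; Scheduled Contractor (section 5)? yes — 1 of 3 hold (need ≥2) → not satisfied.
section 1 — Accredited Employee: [Senior Servant (section 4)? no] OR [Excluded Servant (section 3)? no] → not satisfied.

No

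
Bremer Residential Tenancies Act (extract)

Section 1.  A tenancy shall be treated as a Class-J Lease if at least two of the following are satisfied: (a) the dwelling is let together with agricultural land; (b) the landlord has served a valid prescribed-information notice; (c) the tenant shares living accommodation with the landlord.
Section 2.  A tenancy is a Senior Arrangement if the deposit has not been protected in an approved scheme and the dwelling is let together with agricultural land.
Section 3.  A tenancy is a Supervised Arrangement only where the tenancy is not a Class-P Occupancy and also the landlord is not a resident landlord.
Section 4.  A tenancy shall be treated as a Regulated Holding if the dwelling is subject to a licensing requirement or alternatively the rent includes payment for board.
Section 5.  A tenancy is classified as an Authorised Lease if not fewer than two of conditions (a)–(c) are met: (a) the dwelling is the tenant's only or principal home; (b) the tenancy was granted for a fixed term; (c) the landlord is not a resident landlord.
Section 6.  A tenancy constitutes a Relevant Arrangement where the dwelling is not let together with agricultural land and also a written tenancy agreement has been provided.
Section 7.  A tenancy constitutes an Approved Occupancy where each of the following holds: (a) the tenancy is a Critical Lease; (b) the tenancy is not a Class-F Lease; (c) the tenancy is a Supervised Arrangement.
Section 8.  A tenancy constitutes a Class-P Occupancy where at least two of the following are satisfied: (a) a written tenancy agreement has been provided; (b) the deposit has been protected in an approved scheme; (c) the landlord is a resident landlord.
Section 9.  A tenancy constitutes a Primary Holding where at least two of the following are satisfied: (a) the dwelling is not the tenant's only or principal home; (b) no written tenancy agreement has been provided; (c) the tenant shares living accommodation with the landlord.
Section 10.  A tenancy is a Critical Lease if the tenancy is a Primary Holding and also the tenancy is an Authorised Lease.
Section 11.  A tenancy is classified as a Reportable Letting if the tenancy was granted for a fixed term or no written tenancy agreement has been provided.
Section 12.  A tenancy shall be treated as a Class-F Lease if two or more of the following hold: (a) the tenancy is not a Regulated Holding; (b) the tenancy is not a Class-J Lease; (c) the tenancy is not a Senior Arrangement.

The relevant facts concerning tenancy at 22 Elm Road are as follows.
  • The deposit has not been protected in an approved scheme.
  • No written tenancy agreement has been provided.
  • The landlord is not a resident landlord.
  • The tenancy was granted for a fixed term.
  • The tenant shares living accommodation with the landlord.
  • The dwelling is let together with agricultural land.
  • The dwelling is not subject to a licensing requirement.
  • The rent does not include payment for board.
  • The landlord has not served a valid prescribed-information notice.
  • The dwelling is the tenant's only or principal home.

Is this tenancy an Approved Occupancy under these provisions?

Yes

section 9 — Primary Holding: the dwelling is not the tenant's only or principal home? no; no written tenancy agreement has been provided? yes; the tenant shares living accommodation with the landlord? yes — 2 of 3 hold (need ≥2) → satisfied.
section 5 — Authorised Lease: the dwelling is the tenant's only or principal home? yes; the tenancy was granted for a fixed term? yes; the landlord is not a resident landlord? yes — 3 of 3 hold (need ≥2) → satisfied.
section 10 — Critical Lease: [Primary Holding (section 9)? yes] AND [Authorised Lease (section 5)? yes] → satisfied.
section 4 — Regulated Holding: [the dwelling is subject to a licensing requirement? no] OR [the rent includes payment for board? no] → not satisfied.
section 1 — Class-J Lease: the dwelling is let together with agricultural land? yes; the landlord has served a valid prescribed-information notice? no; the tenant shares living accommodation with the landlord? yes — 2 of 3 hold (need ≥2) → satisfied.
section 2 — Senior Arrangement: [the deposit has not been protected in an approved scheme? yes] AND [the dwelling is let together with agricultural land? yes] → satisfied.
section 12 — Class-F Lease: not a Regulated Holding (section 4)? yes; not a Class-J Lease (section 1)? no; not a Senior Arrangement (section 2)? no — 1 of 3 hold (need ≥2) → not satisfied.
section 8 — Class-P Occupancy: a written tenancy agreement has been provided? no; the deposit has been protected in an approved scheme? no; the landlord is a resident landlord? no — 0 of 3 hold (need ≥2) → not satisfied.
section 3 — Supervised Arrangement: [not a Class-P Occupancy (section 8)? yes] AND [the landlord is not a resident landlord? yes] → satisfied.
section 7 — Approved Occupancy: [Critical Lease (section 10)? yes] AND [not a Class-F Lease (section 12)? yes] AND [Supervised Arrangement (section 3)? yes] → satisfied.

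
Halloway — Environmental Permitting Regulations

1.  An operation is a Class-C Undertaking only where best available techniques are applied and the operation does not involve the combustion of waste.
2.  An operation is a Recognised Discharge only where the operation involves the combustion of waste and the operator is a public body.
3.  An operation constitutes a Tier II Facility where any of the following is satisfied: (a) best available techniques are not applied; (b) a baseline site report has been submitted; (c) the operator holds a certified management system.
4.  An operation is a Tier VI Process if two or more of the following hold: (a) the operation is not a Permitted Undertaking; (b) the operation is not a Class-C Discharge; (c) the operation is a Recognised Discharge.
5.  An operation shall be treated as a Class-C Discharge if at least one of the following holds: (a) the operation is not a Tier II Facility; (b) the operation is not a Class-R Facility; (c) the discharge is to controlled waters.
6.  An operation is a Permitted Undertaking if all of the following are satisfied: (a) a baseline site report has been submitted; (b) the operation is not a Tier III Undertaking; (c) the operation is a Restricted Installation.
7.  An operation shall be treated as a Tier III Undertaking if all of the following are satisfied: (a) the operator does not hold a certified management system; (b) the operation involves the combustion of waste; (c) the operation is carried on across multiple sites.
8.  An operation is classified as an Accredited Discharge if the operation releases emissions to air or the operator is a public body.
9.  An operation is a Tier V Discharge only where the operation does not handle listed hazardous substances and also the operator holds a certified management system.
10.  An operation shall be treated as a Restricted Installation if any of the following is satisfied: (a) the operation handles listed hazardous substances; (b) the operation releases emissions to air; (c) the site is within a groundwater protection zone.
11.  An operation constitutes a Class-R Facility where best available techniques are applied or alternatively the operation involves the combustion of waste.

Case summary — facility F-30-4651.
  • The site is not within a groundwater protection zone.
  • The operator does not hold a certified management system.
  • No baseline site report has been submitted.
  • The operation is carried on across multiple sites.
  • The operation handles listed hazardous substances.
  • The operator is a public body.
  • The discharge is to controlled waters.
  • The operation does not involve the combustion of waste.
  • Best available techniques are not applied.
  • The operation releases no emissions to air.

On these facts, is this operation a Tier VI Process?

No

paragraph 7 — Tier III Undertaking: [the operator does not hold a certified management system? yes] AND [the operation involves the combustion of waste? no] AND [the operation is carried on across multiple sites? yes] → not satisfied.
paragraph 10 — Restricted Installation: [the operation handles listed hazardous substances? yes] OR [the operation releases emissions to air? no] OR [the site is within a groundwater protection zone? no] → satisfied.
paragraph 6 — Permitted Undertaking: [a baseline site report has been submitted? no] AND [not a Tier III Undertaking (paragraph 7)? yes] AND [Restricted Installation (paragraph 10)? yes] → not satisfied.
paragraph 3 — Tier II Facility: [best available techniques are not applied? yes] OR [a baseline site report has been submitted? no] OR [the operator holds a certified management system? no] → satisfied.
paragraph 11 — Class-R Facility: [best available techniques are applied? no] OR [the operation involves the combustion of waste? no] → not satisfied.
paragraph 5 — Class-C Discharge: [not a Tier II Facility (paragraph 3)? no] OR [not a Class-R Facility (paragraph 11)? yes] OR [the discharge is to controlled waters? yes] → satisfied.
paragraph 2 — Recognised Discharge: [the operation involves the combustion of waste? no] AND [the operator is a public body? yes] → not satisfied.
paragraph 4 — Tier VI Process: not a Permitted Undertaking (paragraph 6)? yes; not a Class-C Discharge (paragraph 5)? no; Recognised Discharge (paragraph 2)? no — 1 of 3 hold (need ≥2) → not satisfied.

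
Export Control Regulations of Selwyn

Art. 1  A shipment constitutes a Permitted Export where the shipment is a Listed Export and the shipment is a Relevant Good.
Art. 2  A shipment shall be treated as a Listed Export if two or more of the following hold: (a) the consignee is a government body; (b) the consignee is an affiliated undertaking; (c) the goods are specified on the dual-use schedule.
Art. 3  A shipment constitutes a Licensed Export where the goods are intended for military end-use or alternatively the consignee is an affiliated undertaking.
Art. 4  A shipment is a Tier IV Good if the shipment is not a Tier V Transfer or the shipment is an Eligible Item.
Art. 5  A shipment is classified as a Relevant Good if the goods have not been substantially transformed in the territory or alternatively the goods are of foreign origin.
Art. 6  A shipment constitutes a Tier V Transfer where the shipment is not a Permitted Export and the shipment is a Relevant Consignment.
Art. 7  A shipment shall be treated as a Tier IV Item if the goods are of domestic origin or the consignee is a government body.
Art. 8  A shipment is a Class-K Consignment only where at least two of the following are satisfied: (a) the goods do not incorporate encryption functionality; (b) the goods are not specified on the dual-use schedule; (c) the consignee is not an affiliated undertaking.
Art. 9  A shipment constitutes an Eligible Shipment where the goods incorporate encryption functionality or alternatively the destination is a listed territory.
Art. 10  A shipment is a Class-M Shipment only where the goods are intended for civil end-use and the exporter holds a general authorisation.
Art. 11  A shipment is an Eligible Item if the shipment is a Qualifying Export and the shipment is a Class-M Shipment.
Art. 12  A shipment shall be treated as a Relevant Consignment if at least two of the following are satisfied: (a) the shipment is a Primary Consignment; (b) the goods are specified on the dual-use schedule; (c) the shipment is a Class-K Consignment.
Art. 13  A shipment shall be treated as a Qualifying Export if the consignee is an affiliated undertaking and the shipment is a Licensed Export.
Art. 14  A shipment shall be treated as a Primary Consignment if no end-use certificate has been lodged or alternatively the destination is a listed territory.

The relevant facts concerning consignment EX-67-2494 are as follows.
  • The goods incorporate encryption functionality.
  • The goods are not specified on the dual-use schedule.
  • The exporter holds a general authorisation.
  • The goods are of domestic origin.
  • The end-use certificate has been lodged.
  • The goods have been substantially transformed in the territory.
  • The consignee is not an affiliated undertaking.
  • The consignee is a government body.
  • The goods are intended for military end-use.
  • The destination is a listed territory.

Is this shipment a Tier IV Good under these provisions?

article 2 — Listed Export: the consignee is a government body? yes; the consignee is an affiliated undertaking? no; the goods are specified on the dual-use schedule? no — 1 of 3 hold (need ≥2) → not satisfied.
article 5 — Relevant Good: [the goods have not been substantially transformed in the territory? no] OR [the goods are of foreign origin? no] → not satisfied.
article 1 — Permitted Export: [Listed Export (article 2)? no] AND [Relevant Good (article 5)? no] → not satisfied.
article 14 — Primary Consignment: [no end-use certificate has been lodged? no] OR [the destination is a listed territory? yes] → satisfied.
article 8 — Class-K Consignment: the goods do not incorporate encryption functionality? no; the goods are not specified on the dual-use schedule? yes; the consignee is not an affiliated undertaking? yes — 2 of 3 hold (need ≥2) → satisfied.
article 12 — Relevant Consignment: Primary Consignment (article 14)? yes; the goods are specified on the dual-use schedule? no; Class-K Consignment (article 8)? yes — 2 of 3 hold (need ≥2) → satisfied.
article 6 — Tier V Transfer: [not a Permitted Export (article 1)? yes] AND [Relevant Consignment (article 12)? yes] → satisfied.
article 3 — Licensed Export: [the goods are intended for military end-use? yes] OR [the consignee is an affiliated undertaking? no] → satisfied.
article 13 — Qualifying Export: [the consignee is an affiliated undertaking? no] AND [Licensed Export (article 3)? yes] → not satisfied.
article 10 — Class-M Shipment: [the goods are intended for civil end-use? no] AND [the exporter holds a general authorisation? yes] → not satisfied.
article 11 — Eligible Item: [Qualifying Export (article 13)? no] AND [Class-M Shipment (article 10)? no] → not satisfied.
article 4 — Tier IV Good: [not a Tier V Transfer (article 6)? no] OR [Eligible Item (article 11)? no] → not satisfied.

No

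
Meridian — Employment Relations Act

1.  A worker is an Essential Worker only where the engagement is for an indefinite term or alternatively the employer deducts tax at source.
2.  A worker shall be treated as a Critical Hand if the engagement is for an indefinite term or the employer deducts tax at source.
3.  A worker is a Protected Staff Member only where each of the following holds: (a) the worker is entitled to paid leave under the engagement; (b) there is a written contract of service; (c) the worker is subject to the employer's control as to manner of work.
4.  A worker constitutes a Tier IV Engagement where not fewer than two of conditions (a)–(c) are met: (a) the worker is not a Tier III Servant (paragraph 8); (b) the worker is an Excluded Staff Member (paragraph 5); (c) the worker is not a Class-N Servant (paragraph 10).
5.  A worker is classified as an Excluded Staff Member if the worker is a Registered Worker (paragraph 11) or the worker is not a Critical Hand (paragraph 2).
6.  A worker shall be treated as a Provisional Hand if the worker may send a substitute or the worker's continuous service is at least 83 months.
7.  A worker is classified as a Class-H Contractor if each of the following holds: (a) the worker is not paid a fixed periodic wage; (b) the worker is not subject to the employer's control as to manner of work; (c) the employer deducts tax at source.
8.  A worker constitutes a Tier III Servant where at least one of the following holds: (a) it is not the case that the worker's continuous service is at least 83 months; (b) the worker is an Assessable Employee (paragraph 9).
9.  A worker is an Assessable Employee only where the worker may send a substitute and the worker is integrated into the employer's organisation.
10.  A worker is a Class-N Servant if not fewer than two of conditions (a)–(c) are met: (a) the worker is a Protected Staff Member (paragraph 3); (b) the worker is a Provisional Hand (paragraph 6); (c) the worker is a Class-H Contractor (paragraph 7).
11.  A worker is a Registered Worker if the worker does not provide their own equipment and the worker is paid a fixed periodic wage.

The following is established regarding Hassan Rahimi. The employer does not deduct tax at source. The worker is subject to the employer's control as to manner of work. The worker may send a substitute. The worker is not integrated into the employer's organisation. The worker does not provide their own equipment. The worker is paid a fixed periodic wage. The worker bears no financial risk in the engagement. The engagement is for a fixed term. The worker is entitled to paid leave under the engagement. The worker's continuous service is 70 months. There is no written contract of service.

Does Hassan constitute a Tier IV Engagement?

Yes

paragraph 9 — Assessable Employee: [the worker may send a substitute? yes] AND [the worker is integrated into the employer's organisation? no] → not satisfied.
paragraph 8 — Tier III Servant: [worker's continuous service: 70 months ≥ 83 months? no, so negated condition yes] OR [Assessable Employee (paragraph 9)? no] → satisfied.
paragraph 11 — Registered Worker: [the worker does not provide their own equipment? yes] AND [the worker is paid a fixed periodic wage? yes] → satisfied.
paragraph 2 — Critical Hand: [the engagement is for an indefinite term? no] OR [the employer deducts tax at source? no] → not satisfied.
paragraph 5 — Excluded Staff Member: [Registered Worker (paragraph 11)? yes] OR [not a Critical Hand (paragraph 2)? yes] → satisfied.
paragraph 3 — Protected Staff Member: [the worker is entitled to paid leave under the engagement? yes] AND [there is a written contract of service? no] AND [the worker is subject to the employer's control as to manner of work? yes] → not satisfied.
paragraph 6 — Provisional Hand: [the worker may send a substitute? yes] OR [worker's continuous service: 70 months ≥ 83 months? no] → satisfied.
paragraph 7 — Class-H Contractor: [the worker is not paid a fixed periodic wage? no] AND [the worker is not subject to the employer's control as to manner of work? no] AND [the employer deducts tax at source? no] → not satisfied.
paragraph 10 — Class-N Servant: Protected Staff Member (paragraph 3)? no; Provisional Hand (paragraph 6)? yes; Class-H Contractor (paragraph 7)? no — 1 of 3 hold (need ≥2) → not satisfied.
paragraph 4 — Tier IV Engagement: not a Tier III Servant (paragraph 8)? no; Excluded Staff Member (paragraph 5)? yes; not a Class-N Servant (paragraph 10)? yes — 2 of 3 hold (need ≥2) → satisfied.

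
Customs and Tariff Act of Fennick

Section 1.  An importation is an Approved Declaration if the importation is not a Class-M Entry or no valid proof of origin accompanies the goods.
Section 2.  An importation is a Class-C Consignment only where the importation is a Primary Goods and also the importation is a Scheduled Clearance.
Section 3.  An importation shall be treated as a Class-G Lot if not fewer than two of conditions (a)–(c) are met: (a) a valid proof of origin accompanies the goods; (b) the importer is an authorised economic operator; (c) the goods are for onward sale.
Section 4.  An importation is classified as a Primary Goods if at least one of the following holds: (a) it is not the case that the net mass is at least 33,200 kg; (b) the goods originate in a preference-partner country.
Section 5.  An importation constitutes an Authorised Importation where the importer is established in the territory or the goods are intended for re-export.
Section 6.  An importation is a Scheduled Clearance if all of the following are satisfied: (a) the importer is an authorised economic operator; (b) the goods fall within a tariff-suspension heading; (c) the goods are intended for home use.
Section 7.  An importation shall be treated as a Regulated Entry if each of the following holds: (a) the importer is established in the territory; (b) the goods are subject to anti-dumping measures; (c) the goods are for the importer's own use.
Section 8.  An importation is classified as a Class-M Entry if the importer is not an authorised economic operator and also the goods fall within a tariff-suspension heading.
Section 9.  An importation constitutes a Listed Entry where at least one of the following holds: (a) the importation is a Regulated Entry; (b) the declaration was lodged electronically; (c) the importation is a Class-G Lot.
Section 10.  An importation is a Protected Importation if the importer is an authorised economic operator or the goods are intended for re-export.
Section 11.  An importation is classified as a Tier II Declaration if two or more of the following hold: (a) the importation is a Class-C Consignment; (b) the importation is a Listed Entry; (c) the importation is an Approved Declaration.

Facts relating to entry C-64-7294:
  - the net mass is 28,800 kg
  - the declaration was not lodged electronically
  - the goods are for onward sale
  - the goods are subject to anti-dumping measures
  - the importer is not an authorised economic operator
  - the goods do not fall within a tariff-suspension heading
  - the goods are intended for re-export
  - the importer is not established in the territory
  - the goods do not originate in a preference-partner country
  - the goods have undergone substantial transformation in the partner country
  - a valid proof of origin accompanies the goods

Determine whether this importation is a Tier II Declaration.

Yes

section 4 — Primary Goods: [net mass: 28,800 kg ≥ 33,200 kg? no, so negated condition yes] OR [the goods originate in a preference-partner country? no] → satisfied.
section 6 — Scheduled Clearance: [the importer is an authorised economic operator? no] AND [the goods fall within a tariff-suspension heading? no] AND [the goods are intended for home use? no] → not satisfied.
section 2 — Class-C Consignment: [Primary Goods (section 4)? yes] AND [Scheduled Clearance (section 6)? no] → not satisfied.
section 7 — Regulated Entry: [the importer is established in the territory? no] AND [the goods are subject to anti-dumping measures? yes] AND [the goods are for the importer's own use? no] → not satisfied.
section 3 — Class-G Lot: a valid proof of origin accompanies the goods? yes; the importer is an authorised economic operator? no; the goods are for onward sale? yes — 2 of 3 hold (need ≥2) → satisfied.
section 9 — Listed Entry: [Regulated Entry (section 7)? no] OR [the declaration was lodged electronically? no] OR [Class-G Lot (section 3)? yes] → satisfied.
section 8 — Class-M Entry: [the importer is not an authorised economic operator? yes] AND [the goods fall within a tariff-suspension heading? no] → not satisfied.
section 1 — Approved Declaration: [not a Class-M Entry (section 8)? yes] OR [no valid proof of origin accompanies the goods? no] → satisfied.
section 11 — Tier II Declaration: Class-C Consignment (section 2)? no; Listed Entry (section 9)? yes; Approved Declaration (section 1)? yes — 2 of 3 hold (need ≥2) → satisfied.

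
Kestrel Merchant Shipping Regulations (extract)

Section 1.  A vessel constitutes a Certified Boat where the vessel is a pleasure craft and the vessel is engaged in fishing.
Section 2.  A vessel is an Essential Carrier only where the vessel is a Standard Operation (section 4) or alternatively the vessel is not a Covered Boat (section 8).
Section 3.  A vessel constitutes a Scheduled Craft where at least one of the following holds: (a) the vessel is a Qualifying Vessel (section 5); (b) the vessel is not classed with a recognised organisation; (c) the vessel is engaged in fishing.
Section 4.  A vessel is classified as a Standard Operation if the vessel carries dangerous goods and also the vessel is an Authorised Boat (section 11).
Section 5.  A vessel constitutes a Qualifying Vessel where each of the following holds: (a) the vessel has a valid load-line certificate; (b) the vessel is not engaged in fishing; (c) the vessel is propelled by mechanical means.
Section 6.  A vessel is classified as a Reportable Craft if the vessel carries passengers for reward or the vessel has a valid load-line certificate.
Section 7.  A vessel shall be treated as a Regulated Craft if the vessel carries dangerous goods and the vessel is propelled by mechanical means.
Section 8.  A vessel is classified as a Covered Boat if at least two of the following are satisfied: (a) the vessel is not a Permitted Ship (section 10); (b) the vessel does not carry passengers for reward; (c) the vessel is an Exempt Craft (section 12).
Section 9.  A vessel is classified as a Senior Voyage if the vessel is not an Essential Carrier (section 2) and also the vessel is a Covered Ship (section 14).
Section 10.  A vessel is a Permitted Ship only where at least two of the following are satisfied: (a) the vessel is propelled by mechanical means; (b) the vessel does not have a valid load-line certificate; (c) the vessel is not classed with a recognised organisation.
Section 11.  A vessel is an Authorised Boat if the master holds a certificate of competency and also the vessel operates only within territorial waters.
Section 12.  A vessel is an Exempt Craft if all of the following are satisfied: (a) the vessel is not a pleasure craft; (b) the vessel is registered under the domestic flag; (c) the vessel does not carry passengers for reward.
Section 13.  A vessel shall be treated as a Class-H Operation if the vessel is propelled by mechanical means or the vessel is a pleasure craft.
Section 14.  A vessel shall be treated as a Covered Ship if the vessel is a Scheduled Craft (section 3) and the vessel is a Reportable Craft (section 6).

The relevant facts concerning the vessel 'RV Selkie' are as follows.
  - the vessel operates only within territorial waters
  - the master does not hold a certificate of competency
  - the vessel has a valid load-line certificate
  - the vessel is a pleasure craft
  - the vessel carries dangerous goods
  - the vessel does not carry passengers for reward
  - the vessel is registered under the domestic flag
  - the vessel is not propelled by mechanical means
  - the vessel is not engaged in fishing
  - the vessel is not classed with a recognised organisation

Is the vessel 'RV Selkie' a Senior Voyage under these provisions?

Under section 11: the master holds a certificate of competency? no; and the vessel operates only within territorial waters? yes. So the vessel is not an Authorised Boat.
Under section 4: the vessel carries dangerous goods? yes; and Authorised Boat (section 11)? no. So the vessel is not a Standard Operation.
Under section 10: the vessel is propelled by mechanical means? no; the vessel does not have a valid load-line certificate? no; the vessel is not classed with a recognised organisation? yes — 1 of 3 hold (need ≥2) → not satisfied.
Under section 12: the vessel is not a pleasure craft? no; and the vessel is registered under the domestic flag? yes; and the vessel does not carry passengers for reward? yes. So the vessel is not an Exempt Craft.
Under section 8: not a Permitted Ship (section 10)? yes; the vessel does not carry passengers for reward? yes; Exempt Craft (section 12)? no — 2 of 3 hold (need ≥2) → satisfied.
Under section 2: Standard Operation (section 4)? no; or not a Covered Boat (section 8)? no. So the vessel is not an Essential Carrier.
Under section 5: the vessel has a valid load-line certificate? yes; and the vessel is not engaged in fishing? yes; and the vessel is propelled by mechanical means? no. So the vessel is not a Qualifying Vessel.
Under section 3: Qualifying Vessel (section 5)? no; or the vessel is not classed with a recognised organisation? yes; or the vessel is engaged in fishing? no. So the vessel is a Scheduled Craft.
Under section 6: the vessel carries passengers for reward? no; or the vessel has a valid load-line certificate? yes. So the vessel is a Reportable Craft.
Under section 14: Scheduled Craft (section 3)? yes; and Reportable Craft (section 6)? yes. So the vessel is a Covered Ship.
Under section 9: not an Essential Carrier (section 2)? yes; and Covered Ship (section 14)? yes. So the vessel is a Senior Voyage.

Yes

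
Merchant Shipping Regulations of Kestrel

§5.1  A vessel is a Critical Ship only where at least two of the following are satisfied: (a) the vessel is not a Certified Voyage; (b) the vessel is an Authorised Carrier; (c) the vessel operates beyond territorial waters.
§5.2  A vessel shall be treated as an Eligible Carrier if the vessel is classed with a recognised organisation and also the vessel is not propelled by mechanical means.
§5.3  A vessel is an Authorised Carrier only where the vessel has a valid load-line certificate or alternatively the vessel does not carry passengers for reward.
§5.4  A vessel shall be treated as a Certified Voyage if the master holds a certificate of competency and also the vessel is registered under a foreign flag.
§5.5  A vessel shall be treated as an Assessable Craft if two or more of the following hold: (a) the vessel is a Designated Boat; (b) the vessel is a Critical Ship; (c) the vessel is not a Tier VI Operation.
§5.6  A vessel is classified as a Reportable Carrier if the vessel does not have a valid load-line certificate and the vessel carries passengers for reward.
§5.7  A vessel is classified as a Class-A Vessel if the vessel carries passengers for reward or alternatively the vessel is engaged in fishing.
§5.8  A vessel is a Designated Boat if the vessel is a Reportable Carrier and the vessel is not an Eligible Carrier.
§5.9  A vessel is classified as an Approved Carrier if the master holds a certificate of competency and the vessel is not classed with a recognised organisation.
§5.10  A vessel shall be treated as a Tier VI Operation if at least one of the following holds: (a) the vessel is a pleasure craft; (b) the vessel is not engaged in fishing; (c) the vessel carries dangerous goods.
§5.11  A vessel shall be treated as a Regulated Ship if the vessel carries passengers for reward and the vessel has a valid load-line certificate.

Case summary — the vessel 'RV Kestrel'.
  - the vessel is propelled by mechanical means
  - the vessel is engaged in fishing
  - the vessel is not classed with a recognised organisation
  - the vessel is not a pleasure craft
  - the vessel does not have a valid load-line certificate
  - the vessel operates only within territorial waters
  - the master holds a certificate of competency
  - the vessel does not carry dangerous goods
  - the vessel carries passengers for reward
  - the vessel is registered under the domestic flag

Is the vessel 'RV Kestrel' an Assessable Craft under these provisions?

§5.6 — Reportable Carrier: [the vessel does not have a valid load-line certificate? yes] AND [the vessel carries passengers for reward? yes] → satisfied.
§5.2 — Eligible Carrier: [the vessel is classed with a recognised organisation? no] AND [the vessel is not propelled by mechanical means? no] → not satisfied.
§5.8 — Designated Boat: [Reportable Carrier (§5.6)? yes] AND [not an Eligible Carrier (§5.2)? yes] → satisfied.
§5.4 — Certified Voyage: [the master holds a certificate of competency? yes] AND [the vessel is registered under a foreign flag? no] → not satisfied.
§5.3 — Authorised Carrier: [the vessel has a valid load-line certificate? no] OR [the vessel does not carry passengers for reward? no] → not satisfied.
§5.1 — Critical Ship: not a Certified Voyage (§5.4)? yes; Authorised Carrier (§5.3)? no; the vessel operates beyond territorial waters? no — 1 of 3 hold (need ≥2) → not satisfied.
§5.10 — Tier VI Operation: [the vessel is a pleasure craft? no] OR [the vessel is not engaged in fishing? no] OR [the vessel carries dangerous goods? no] → not satisfied.
§5.5 — Assessable Craft: Designated Boat (§5.8)? yes; Critical Ship (§5.1)? no; not a Tier VI Operation (§5.10)? yes — 2 of 3 hold (need ≥2) → satisfied.

Yes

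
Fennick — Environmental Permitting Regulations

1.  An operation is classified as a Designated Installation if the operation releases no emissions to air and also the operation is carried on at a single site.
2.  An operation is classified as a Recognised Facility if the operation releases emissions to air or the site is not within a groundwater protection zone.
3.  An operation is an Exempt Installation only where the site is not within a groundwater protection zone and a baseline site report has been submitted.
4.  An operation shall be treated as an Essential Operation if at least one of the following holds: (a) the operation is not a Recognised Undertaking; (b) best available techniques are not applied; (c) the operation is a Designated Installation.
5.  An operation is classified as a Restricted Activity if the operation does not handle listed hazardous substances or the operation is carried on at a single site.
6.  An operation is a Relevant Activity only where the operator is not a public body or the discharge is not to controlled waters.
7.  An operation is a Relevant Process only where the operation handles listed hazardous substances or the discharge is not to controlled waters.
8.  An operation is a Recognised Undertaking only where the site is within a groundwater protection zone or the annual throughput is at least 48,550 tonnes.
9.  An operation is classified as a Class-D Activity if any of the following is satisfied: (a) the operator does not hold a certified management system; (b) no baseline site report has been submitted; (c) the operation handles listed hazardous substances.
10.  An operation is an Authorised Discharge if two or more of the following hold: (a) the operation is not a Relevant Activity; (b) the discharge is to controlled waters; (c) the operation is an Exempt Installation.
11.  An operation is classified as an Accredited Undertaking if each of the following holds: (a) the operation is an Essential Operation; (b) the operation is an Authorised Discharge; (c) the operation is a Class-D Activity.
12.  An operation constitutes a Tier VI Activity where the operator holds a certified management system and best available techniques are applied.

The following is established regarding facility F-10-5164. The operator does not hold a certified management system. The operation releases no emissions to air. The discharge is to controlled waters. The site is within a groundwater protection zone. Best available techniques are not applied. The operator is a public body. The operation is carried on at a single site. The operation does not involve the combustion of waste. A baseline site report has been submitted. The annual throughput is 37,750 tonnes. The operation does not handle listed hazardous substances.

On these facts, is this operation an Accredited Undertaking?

Yes

paragraph 8 — Recognised Undertaking: [the site is within a groundwater protection zone? yes] OR [annual throughput: 37,750 tonnes ≥ 48,550 tonnes? no] → satisfied.
paragraph 1 — Designated Installation: [the operation releases no emissions to air? yes] AND [the operation is carried on at a single site? yes] → satisfied.
paragraph 4 — Essential Operation: [not a Recognised Undertaking (paragraph 8)? no] OR [best available techniques are not applied? yes] OR [Designated Installation (paragraph 1)? yes] → satisfied.
paragraph 6 — Relevant Activity: [the operator is not a public body? no] OR [the discharge is not to controlled waters? no] → not satisfied.
paragraph 3 — Exempt Installation: [the site is not within a groundwater protection zone? no] AND [a baseline site report has been submitted? yes] → not satisfied.
paragraph 10 — Authorised Discharge: not a Relevant Activity (paragraph 6)? yes; the discharge is to controlled waters? yes; Exempt Installation (paragraph 3)? no — 2 of 3 hold (need ≥2) → satisfied.
paragraph 9 — Class-D Activity: [the operator does not hold a certified management system? yes] OR [no baseline site report has been submitted? no] OR [the operation handles listed hazardous substances? no] → satisfied.
paragraph 11 — Accredited Undertaking: [Essential Operation (paragraph 4)? yes] AND [Authorised Discharge (paragraph 10)? yes] AND [Class-D Activity (paragraph 9)? yes] → satisfied.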